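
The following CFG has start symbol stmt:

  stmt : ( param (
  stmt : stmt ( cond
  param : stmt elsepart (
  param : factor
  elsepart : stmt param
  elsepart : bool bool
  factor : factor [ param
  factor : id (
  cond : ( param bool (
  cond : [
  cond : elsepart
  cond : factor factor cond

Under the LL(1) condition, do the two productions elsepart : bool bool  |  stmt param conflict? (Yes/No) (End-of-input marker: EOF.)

No

FIRST(bool bool) = { bool } and FIRST(stmt param) = { ( }.
The FIRST sets are disjoint and neither alternative is nullable — no conflict.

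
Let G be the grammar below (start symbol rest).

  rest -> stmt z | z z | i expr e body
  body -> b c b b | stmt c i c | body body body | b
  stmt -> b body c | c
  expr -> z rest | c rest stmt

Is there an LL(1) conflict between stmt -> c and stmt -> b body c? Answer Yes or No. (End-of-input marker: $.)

No

FIRST(c) = { c } and FIRST(b body c) = { b }.
The FIRST sets are disjoint and neither alternative is nullable — no conflict.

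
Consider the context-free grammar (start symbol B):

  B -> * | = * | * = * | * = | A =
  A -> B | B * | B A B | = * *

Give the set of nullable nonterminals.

No nonterminal has an empty production or an RHS whose symbols are all nullable.

{ } (none)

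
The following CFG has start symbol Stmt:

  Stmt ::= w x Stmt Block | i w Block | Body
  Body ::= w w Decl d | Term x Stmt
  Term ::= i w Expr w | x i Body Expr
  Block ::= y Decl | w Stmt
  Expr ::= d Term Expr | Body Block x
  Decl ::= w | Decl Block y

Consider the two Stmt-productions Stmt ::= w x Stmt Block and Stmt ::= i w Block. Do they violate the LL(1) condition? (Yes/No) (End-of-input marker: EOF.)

No

FIRST(w x Stmt Block) = { w } and FIRST(i w Block) = { i }.
The FIRST sets are disjoint and neither alternative is nullable — no conflict.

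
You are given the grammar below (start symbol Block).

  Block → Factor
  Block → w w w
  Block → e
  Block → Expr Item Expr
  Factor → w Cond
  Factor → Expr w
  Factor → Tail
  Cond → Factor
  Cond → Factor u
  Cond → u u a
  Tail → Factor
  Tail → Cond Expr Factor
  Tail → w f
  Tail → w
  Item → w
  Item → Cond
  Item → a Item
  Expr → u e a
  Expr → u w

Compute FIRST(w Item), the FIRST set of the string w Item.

w is a terminal; add {w} and stop.

{ w }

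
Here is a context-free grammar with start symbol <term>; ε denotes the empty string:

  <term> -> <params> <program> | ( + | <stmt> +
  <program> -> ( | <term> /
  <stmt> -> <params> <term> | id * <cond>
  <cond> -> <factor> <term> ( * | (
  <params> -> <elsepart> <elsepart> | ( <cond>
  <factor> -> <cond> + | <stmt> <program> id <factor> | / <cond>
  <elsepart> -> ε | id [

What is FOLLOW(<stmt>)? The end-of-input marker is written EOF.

{ (, +, id }

In <term> -> <stmt> +: add FIRST(+) = { + }.
In <factor> -> <stmt> <program> id <factor>: add FIRST(<program> id <factor>) = { (, id }.
Union: FOLLOW(<stmt>) = { (, +, id }.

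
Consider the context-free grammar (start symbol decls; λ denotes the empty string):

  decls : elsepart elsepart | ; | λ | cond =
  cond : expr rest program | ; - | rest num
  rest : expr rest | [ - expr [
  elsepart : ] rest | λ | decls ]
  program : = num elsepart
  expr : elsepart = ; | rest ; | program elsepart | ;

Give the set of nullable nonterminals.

{ decls, elsepart }

Directly nullable (have an λ-production): decls, elsepart.
No other nonterminal has a production whose RHS symbols are all nullable.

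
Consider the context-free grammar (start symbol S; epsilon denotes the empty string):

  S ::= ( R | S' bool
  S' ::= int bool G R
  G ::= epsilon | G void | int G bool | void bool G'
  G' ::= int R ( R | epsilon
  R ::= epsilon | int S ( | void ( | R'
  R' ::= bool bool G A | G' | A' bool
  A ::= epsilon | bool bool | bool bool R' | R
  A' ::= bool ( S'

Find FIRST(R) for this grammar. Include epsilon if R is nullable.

R ::= epsilon contributes epsilon.
R ::= int S ( contributes {int}.
R ::= void ( contributes {void}.
From R ::= R': add FIRST(R') = { bool, int, epsilon } (including epsilon since R' is nullable).
Union: FIRST(R) = { bool, int, void, epsilon }.

{ bool, int, void, epsilon }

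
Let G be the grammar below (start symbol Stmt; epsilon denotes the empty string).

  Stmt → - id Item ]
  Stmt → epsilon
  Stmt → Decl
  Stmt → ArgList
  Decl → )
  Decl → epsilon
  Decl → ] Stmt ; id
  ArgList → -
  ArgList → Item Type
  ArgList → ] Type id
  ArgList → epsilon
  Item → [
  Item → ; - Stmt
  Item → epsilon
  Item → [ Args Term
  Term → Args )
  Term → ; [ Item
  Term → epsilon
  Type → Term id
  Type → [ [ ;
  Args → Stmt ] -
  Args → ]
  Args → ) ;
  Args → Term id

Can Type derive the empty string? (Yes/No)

No

Nullable nonterminals: ArgList, Decl, Item, Stmt, Term.
No production of Type has an RHS whose symbols are all nullable, so Type is not nullable.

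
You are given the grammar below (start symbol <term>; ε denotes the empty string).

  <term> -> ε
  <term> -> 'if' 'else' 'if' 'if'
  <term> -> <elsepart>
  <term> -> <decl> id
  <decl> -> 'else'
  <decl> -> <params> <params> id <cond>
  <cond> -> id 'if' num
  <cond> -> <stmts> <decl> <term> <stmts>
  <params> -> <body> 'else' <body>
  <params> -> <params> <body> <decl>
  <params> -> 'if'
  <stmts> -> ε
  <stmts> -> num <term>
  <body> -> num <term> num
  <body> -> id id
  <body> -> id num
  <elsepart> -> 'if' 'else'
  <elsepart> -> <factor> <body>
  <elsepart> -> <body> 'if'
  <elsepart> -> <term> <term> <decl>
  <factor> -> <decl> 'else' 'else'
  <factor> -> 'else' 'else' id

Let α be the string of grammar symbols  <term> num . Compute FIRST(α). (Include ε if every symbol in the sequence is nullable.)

Add FIRST(<term>)\{ε} = { 'else', 'if', id, num }; <term> is nullable, continue.
num is a terminal; add {num} and stop.

{ 'else', 'if', id, num }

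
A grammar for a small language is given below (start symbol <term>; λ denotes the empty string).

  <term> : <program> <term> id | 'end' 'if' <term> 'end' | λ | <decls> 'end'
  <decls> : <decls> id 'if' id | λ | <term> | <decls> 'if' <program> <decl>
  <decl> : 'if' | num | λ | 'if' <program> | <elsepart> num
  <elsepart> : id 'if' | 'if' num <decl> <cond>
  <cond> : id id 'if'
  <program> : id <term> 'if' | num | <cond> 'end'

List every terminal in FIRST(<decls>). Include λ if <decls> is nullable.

From <decls> : <decls> id 'if' id: <decls> nullable, take FIRST(<decls>) ∪ {id} = { 'end', 'if', id, num }.
<decls> : λ contributes λ.
From <decls> : <term>: add FIRST(<term>) = { 'end', 'if', id, num, λ } (including λ since <term> is nullable).
From <decls> : <decls> 'if' <program> <decl>: <decls> nullable, take FIRST(<decls>) ∪ {'if'} = { 'end', 'if', id, num }.
Union: FIRST(<decls>) = { 'end', 'if', id, num, λ }.

{ 'end', 'if', id, num, λ }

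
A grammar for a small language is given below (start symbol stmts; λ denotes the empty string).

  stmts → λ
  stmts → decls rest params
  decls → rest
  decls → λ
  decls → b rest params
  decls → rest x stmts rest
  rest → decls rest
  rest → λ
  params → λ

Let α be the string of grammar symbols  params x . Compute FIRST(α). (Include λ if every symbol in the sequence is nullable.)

{ x }

Add FIRST(params)\{λ} = {  }; params is nullable, continue.
x is a terminal; add {x} and stop.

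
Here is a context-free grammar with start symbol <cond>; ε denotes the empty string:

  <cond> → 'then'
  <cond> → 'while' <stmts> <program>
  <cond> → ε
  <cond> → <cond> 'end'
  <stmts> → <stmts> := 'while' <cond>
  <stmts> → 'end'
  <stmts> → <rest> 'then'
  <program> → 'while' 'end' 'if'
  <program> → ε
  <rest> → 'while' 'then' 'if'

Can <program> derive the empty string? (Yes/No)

<program> has an ε-production, so <program> ⇒ ε.

Yes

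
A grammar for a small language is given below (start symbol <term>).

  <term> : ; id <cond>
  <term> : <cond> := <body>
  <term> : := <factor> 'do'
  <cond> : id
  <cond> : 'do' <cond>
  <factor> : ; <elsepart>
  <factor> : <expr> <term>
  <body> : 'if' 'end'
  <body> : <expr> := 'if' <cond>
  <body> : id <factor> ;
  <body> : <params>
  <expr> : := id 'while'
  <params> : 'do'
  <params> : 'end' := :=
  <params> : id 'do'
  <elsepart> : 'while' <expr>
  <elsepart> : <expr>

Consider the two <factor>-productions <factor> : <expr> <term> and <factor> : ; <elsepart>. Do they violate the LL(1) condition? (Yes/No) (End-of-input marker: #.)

No

FIRST(<expr> <term>) = { := } and FIRST(; <elsepart>) = { ; }.
The FIRST sets are disjoint and neither alternative is nullable — no conflict.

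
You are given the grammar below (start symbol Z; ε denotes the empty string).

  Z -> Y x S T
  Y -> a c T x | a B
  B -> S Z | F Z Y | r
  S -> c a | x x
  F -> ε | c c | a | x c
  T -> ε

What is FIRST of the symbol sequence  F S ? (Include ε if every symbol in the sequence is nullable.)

{ a, c, x }

Add FIRST(F)\{ε} = { a, c, x }; F is nullable, continue.
Add FIRST(S) = { c, x }; S is not nullable, stop.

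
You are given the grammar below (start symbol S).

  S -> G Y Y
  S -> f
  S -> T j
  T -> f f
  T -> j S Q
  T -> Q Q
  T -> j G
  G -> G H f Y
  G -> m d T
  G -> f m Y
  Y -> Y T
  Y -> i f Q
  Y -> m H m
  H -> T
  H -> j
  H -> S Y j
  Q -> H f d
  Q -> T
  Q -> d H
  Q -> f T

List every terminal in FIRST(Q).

From Q -> H f d: add FIRST(H) = { d, f, j, m }.
From Q -> T: add FIRST(T) = { d, f, j, m }.
Q -> d H contributes {d}.
Q -> f T contributes {f}.
Union: FIRST(Q) = { d, f, j, m }.

{ d, f, j, m }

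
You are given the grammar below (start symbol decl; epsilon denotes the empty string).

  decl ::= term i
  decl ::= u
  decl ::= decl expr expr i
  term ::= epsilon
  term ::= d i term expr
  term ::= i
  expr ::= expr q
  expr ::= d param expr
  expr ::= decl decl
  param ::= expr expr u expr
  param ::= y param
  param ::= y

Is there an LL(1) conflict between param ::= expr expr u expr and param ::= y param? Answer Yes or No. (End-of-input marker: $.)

FIRST(expr expr u expr) = { d, i, u } and FIRST(y param) = { y }.
The FIRST sets are disjoint and neither alternative is nullable — no conflict.

No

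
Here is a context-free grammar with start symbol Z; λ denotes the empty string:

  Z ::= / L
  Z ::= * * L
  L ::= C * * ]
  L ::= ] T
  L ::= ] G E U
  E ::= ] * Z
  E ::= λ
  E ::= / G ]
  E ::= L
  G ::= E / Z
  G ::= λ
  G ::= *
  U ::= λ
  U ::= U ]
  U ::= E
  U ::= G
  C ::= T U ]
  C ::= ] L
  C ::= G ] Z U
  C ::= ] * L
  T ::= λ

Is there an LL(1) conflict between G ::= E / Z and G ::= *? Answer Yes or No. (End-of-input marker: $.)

FIRST(E / Z) = { *, /, ] } and FIRST(*) = { * }.
Both contain *, so the two alternatives are not disjoint — LL(1) conflict.

Yes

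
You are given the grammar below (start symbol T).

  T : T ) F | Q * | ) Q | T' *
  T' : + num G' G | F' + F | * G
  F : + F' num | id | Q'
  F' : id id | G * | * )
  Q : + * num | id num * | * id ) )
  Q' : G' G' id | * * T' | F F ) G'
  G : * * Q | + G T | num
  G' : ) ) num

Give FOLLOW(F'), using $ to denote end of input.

In T' : F' + F: add FIRST(+ F) = { + }.
In F : + F' num: add FIRST(num) = { num }.
Union: FOLLOW(F') = { +, num }.

{ +, num }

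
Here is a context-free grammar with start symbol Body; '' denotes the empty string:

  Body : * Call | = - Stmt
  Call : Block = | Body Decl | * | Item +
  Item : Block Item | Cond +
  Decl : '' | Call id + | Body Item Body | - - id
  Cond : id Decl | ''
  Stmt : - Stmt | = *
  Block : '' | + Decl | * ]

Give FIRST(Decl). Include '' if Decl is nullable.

Decl : '' contributes ''.
From Decl : Call id +: add FIRST(Call) = { *, +, =, id }.
From Decl : Body Item Body: add FIRST(Body) = { *, = }.
Decl : - - id contributes {-}.
Union: FIRST(Decl) = { *, +, -, =, id, '' }.

{ *, +, -, =, id, '' }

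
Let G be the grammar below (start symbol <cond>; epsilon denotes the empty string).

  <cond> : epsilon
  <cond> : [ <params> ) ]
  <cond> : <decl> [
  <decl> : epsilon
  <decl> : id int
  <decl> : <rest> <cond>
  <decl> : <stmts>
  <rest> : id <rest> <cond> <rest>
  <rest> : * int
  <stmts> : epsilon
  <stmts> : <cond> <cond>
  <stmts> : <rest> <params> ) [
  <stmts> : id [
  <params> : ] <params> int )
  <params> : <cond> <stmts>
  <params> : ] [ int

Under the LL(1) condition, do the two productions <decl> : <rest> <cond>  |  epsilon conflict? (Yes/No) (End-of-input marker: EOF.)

No

FIRST(<rest> <cond>) = { *, id } and FIRST(epsilon) = { epsilon }.
The second is nullable but FOLLOW(<decl>) = { [ } is disjoint from FIRST of the first.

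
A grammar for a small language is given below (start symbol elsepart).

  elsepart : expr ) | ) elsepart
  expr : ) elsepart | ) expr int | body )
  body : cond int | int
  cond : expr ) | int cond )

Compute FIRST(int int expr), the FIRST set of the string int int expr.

{ int }

int is a terminal; add {int} and stop.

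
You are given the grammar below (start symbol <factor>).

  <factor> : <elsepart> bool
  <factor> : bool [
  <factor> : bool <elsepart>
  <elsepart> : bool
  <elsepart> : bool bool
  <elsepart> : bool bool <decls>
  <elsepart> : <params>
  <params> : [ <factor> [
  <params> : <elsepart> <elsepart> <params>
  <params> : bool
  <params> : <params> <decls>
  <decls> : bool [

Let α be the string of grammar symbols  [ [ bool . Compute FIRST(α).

[ is a terminal; add {[} and stop.

{ [ }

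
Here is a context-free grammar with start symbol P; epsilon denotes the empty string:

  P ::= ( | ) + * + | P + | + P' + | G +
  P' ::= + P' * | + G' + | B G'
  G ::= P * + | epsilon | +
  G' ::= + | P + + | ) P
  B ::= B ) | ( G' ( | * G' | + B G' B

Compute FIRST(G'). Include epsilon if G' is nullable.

G' ::= + contributes {+}.
From G' ::= P + +: add FIRST(P) = { (, ), + }.
G' ::= ) P contributes {)}.
Union: FIRST(G') = { (, ), + }.

{ (, ), + }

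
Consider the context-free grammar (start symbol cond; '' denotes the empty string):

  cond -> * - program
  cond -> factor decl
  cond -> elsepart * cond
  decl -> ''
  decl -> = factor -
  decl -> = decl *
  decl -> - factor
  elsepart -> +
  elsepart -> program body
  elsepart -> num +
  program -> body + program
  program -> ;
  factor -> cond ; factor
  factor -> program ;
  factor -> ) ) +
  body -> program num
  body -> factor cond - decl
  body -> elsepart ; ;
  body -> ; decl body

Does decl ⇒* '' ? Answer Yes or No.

decl has an ''-production, so decl ⇒ ''.

Yes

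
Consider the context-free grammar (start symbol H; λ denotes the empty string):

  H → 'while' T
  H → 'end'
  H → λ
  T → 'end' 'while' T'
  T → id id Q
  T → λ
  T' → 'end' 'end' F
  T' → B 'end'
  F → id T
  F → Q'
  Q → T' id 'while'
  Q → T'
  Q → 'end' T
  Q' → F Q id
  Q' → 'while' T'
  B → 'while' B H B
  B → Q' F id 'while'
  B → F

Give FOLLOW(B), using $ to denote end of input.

In T' → B 'end': add FIRST('end') = { 'end' }.
In B → 'while' B H B: add FIRST(H B) = { 'end', 'while', id }.
In B → 'while' B H B: B is at the end, add FOLLOW(B) = { 'end', 'while', id }.
Union: FOLLOW(B) = { 'end', 'while', id }.

{ 'end', 'while', id }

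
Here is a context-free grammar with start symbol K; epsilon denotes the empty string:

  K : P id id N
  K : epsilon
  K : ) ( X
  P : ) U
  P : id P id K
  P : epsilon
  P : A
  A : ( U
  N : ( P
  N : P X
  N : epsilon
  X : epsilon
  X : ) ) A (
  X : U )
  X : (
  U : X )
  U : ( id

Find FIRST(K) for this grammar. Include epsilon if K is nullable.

{ (, ), id, epsilon }

From K : P id id N: P nullable, take FIRST(P) ∪ {id} = { (, ), id }.
K : epsilon contributes epsilon.
K : ) ( X contributes {)}.
Union: FIRST(K) = { (, ), id, epsilon }.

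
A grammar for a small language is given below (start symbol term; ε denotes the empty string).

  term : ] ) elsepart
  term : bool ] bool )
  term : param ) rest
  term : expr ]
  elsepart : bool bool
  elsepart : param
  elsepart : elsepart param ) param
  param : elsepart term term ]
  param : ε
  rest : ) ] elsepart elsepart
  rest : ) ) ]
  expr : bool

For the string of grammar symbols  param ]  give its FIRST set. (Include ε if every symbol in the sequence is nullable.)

Add FIRST(param)\{ε} = { ), ], bool }; param is nullable, continue.
] is a terminal; add {]} and stop.

{ ), ], bool }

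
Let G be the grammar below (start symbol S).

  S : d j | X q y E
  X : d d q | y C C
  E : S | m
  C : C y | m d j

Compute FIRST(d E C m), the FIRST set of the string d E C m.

{ d }

d is a terminal; add {d} and stop.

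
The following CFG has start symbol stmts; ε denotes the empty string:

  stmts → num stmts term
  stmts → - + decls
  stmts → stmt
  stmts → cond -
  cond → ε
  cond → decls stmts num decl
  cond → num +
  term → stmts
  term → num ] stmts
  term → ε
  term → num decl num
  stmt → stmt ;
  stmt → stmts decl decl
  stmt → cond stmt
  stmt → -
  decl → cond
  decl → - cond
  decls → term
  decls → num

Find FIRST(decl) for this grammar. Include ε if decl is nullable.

{ -, num, ε }

From decl → cond: add FIRST(cond) = { -, num, ε } (including ε since cond is nullable).
decl → - cond contributes {-}.
Union: FIRST(decl) = { -, num, ε }.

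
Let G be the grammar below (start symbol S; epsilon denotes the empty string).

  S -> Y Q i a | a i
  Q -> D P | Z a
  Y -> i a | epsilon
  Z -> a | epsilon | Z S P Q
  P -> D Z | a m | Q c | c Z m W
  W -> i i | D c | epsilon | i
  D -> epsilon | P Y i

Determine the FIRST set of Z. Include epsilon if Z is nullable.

{ a, c, i, epsilon }

Z -> a contributes {a}.
Z -> epsilon contributes epsilon.
From Z -> Z S P Q: Z nullable, take FIRST(Z) ∪ FIRST(S) = { a, c, i }.
Union: FIRST(Z) = { a, c, i, epsilon }.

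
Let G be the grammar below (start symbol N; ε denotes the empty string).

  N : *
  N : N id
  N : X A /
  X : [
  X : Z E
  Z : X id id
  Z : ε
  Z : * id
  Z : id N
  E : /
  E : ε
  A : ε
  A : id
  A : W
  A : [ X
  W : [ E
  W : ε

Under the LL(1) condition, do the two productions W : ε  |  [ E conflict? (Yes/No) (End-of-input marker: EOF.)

FIRST(ε) = { ε } and FIRST([ E) = { [ }.
The first is nullable but FOLLOW(W) = { / } is disjoint from FIRST of the second.

No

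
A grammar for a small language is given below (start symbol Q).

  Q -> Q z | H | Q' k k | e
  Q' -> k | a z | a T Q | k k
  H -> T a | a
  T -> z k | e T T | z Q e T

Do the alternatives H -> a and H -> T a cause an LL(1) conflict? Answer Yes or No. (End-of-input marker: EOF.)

FIRST(a) = { a } and FIRST(T a) = { e, z }.
The FIRST sets are disjoint and neither alternative is nullable — no conflict.

No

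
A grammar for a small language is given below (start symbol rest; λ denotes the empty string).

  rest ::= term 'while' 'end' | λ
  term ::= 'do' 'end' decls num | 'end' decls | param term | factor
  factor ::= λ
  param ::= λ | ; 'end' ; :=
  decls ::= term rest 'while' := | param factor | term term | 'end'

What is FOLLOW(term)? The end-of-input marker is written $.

{ 'do', 'end', 'while', ;, num }

In rest ::= term 'while' 'end': add FIRST('while' 'end') = { 'while' }.
In term ::= param term: term is at the end, add FOLLOW(term) = { 'do', 'end', 'while', ;, num }.
In decls ::= term rest 'while' :=: add FIRST(rest 'while' :=) = { 'do', 'end', 'while', ; }.
In decls ::= term term: add FIRST(term)\{λ} = { 'do', 'end', ; }.
  Since term is nullable, also add FOLLOW(decls) = { 'do', 'end', 'while', ;, num }.
In decls ::= term term: term is at the end, add FOLLOW(decls) = { 'do', 'end', 'while', ;, num }.
Union: FOLLOW(term) = { 'do', 'end', 'while', ;, num }.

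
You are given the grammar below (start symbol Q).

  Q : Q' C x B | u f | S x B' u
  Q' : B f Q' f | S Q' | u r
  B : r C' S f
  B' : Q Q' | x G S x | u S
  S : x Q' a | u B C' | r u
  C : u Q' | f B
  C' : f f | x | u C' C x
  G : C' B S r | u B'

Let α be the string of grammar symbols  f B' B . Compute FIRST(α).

f is a terminal; add {f} and stop.

{ f }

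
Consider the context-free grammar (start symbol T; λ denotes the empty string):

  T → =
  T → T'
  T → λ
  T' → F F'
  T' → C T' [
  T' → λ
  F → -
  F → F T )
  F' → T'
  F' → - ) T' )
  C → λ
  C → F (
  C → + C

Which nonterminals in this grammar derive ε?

{ C, F', T, T' }

Directly nullable (have an λ-production): T, T', C.
F' → T' with every symbol nullable, so F' is nullable.
No other nonterminal has a production whose RHS symbols are all nullable.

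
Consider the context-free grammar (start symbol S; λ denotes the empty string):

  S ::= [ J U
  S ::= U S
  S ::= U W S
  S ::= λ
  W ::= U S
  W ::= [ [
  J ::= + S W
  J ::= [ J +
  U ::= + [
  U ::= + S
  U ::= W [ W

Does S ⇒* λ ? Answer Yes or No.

S has an λ-production, so S ⇒ λ.

Yes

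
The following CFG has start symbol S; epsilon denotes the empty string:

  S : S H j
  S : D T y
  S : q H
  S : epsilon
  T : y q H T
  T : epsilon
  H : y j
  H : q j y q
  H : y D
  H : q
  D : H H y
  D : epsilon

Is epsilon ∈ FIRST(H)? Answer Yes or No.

Nullable nonterminals: D, S, T.
No production of H has an RHS whose symbols are all nullable, so H is not nullable.

No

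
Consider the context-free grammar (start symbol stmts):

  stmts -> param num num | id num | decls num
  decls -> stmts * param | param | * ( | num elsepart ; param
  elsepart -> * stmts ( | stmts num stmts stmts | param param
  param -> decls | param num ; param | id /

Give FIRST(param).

From param -> decls: add FIRST(decls) = { *, id, num }.
From param -> param num ; param: add FIRST(param) = { *, id, num }.
param -> id / contributes {id}.
Union: FIRST(param) = { *, id, num }.

{ *, id, num }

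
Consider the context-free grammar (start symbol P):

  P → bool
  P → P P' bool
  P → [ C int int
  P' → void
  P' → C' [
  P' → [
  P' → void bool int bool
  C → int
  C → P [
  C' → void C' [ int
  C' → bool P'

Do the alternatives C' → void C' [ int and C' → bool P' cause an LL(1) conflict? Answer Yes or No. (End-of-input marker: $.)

FIRST(void C' [ int) = { void } and FIRST(bool P') = { bool }.
The FIRST sets are disjoint and neither alternative is nullable — no conflict.

No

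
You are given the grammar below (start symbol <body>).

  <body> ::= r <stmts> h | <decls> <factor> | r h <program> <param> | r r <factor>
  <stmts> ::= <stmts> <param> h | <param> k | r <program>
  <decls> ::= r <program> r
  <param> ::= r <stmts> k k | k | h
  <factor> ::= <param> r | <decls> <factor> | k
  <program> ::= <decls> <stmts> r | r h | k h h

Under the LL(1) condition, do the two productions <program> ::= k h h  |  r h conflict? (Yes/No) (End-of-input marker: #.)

FIRST(k h h) = { k } and FIRST(r h) = { r }.
The FIRST sets are disjoint and neither alternative is nullable — no conflict.

No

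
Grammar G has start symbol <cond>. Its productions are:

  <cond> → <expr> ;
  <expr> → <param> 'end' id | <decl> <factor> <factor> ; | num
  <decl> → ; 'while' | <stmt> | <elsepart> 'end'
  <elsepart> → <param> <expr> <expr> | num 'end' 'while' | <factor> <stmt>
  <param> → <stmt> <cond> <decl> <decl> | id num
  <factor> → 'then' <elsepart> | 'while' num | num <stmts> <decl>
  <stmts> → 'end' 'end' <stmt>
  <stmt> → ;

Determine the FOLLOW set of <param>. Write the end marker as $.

In <expr> → <param> 'end' id: add FIRST('end' id) = { 'end' }.
In <elsepart> → <param> <expr> <expr>: add FIRST(<expr> <expr>) = { 'then', 'while', ;, id, num }.
Union: FOLLOW(<param>) = { 'end', 'then', 'while', ;, id, num }.

{ 'end', 'then', 'while', ;, id, num }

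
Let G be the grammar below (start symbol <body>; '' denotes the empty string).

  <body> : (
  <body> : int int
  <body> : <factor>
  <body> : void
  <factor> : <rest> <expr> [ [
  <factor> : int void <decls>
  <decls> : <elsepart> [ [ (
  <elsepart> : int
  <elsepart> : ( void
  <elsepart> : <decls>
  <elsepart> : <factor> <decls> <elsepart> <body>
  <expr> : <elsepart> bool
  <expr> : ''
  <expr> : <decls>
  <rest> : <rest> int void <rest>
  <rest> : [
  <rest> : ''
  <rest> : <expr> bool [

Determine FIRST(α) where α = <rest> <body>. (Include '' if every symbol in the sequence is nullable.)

{ (, [, bool, int, void }

Add FIRST(<rest>)\{''} = { (, [, bool, int }; <rest> is nullable, continue.
Add FIRST(<body>) = { (, [, bool, int, void }; <body> is not nullable, stop.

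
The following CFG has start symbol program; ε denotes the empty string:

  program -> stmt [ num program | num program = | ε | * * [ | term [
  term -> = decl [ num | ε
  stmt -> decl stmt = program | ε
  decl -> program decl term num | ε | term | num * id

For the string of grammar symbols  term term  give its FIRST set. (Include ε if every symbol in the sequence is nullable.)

Add FIRST(term)\{ε} = { = }; term is nullable, continue.
Add FIRST(term)\{ε} = { = }; term is nullable, continue.
Every symbol is nullable, so include ε.

{ =, ε }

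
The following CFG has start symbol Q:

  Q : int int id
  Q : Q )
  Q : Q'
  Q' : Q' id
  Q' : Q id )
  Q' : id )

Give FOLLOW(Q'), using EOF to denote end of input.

In Q : Q': Q' is at the end, add FOLLOW(Q) = { EOF, ), id }.
In Q' : Q' id: add FIRST(id) = { id }.
Union: FOLLOW(Q') = { EOF, ), id }.

{ EOF, ), id }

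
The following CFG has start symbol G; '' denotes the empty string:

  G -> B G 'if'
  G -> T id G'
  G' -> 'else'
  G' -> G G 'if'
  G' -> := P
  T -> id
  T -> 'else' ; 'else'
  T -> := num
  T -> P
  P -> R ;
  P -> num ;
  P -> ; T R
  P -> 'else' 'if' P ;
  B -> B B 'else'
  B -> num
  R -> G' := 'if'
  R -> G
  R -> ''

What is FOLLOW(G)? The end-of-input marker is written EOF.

{ EOF, 'else', 'if', :=, ;, id, num }

G is the start symbol, so EOF ∈ FOLLOW(G).
In G -> B G 'if': add FIRST('if') = { 'if' }.
In G' -> G G 'if': add FIRST(G 'if') = { 'else', :=, ;, id, num }.
In G' -> G G 'if': add FIRST('if') = { 'if' }.
In R -> G: G is at the end, add FOLLOW(R) = { EOF, 'else', 'if', :=, ;, id, num }.
Union: FOLLOW(G) = { EOF, 'else', 'if', :=, ;, id, num }.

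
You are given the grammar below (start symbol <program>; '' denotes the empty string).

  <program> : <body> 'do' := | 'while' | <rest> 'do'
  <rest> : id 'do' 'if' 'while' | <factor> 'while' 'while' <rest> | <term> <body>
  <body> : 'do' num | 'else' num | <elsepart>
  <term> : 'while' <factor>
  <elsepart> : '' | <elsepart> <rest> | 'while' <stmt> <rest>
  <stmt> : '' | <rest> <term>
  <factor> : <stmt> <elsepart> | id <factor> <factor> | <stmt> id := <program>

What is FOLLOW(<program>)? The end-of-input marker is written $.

{ $, 'do', 'else', 'while', id }

<program> is the start symbol, so $ ∈ FOLLOW(<program>).
In <factor> : <stmt> id := <program>: <program> is at the end, add FOLLOW(<factor>) = { 'do', 'else', 'while', id }.
Union: FOLLOW(<program>) = { $, 'do', 'else', 'while', id }.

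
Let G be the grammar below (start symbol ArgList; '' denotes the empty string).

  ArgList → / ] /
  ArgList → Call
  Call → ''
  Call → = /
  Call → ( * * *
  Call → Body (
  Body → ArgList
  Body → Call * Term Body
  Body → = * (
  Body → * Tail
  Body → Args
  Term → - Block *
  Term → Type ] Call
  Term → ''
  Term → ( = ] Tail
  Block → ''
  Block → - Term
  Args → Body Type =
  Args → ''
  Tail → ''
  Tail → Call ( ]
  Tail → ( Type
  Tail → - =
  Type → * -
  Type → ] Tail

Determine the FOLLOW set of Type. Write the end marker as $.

{ (, *, /, =, ] }

In Term → Type ] Call: add FIRST(] Call) = { ] }.
In Args → Body Type =: add FIRST(=) = { = }.
In Tail → ( Type: Type is at the end, add FOLLOW(Tail) = { (, *, /, =, ] }.
Union: FOLLOW(Type) = { (, *, /, =, ] }.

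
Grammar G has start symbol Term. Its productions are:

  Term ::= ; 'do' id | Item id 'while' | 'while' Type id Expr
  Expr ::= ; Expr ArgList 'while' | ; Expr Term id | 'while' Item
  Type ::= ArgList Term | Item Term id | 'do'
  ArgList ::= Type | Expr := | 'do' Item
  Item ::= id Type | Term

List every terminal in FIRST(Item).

Item ::= id Type contributes {id}.
From Item ::= Term: add FIRST(Term) = { 'while', ;, id }.
Union: FIRST(Item) = { 'while', ;, id }.

{ 'while', ;, id }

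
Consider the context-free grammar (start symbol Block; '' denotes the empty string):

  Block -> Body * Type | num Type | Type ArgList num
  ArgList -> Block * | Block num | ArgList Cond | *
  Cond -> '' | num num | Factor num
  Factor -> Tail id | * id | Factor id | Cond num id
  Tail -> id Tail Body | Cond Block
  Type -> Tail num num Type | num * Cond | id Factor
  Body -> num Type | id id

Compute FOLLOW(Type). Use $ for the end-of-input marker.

{ $, *, id, num }

In Block -> Body * Type: Type is at the end, add FOLLOW(Block) = { $, *, id, num }.
In Block -> num Type: Type is at the end, add FOLLOW(Block) = { $, *, id, num }.
In Block -> Type ArgList num: add FIRST(ArgList num) = { *, id, num }.
In Type -> Tail num num Type: Type is at the end, add FOLLOW(Type) = { $, *, id, num }.
In Body -> num Type: Type is at the end, add FOLLOW(Body) = { *, id, num }.
Union: FOLLOW(Type) = { $, *, id, num }.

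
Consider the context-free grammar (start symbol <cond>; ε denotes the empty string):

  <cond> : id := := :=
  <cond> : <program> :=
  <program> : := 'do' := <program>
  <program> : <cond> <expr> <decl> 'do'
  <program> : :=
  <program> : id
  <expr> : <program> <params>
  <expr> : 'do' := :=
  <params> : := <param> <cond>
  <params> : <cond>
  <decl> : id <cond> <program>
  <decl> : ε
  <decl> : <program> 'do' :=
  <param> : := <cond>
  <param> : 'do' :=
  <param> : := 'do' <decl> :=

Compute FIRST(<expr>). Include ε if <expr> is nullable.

From <expr> : <program> <params>: add FIRST(<program>) = { :=, id }.
<expr> : 'do' := := contributes {'do'}.
Union: FIRST(<expr>) = { 'do', :=, id }.

{ 'do', :=, id }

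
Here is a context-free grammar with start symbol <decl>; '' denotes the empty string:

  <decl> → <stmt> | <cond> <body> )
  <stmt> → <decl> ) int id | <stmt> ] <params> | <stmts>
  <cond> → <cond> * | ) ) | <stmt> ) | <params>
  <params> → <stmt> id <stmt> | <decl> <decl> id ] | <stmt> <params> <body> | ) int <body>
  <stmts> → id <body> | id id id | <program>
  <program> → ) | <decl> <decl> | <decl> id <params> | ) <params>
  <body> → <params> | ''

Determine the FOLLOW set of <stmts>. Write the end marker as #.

{ #, ), *, ], id }

In <stmt> → <stmts>: <stmts> is at the end, add FOLLOW(<stmt>) = { #, ), *, ], id }.
Union: FOLLOW(<stmts>) = { #, ), *, ], id }.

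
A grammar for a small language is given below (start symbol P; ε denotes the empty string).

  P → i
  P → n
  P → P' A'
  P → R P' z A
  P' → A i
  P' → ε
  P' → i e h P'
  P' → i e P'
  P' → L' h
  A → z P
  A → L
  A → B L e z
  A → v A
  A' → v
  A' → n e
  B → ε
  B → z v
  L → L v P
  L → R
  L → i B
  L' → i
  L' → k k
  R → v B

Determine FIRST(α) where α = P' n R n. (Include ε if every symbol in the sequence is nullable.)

Add FIRST(P')\{ε} = { i, k, v, z }; P' is nullable, continue.
n is a terminal; add {n} and stop.

{ i, k, n, v, z }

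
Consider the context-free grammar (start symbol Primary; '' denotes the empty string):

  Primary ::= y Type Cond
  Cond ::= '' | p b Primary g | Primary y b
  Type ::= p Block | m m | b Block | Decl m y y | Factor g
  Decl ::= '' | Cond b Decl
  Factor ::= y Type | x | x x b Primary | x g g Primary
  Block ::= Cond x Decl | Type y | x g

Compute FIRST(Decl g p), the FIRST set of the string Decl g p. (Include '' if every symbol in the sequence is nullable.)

{ b, g, p, y }

Add FIRST(Decl)\{''} = { b, p, y }; Decl is nullable, continue.
g is a terminal; add {g} and stop.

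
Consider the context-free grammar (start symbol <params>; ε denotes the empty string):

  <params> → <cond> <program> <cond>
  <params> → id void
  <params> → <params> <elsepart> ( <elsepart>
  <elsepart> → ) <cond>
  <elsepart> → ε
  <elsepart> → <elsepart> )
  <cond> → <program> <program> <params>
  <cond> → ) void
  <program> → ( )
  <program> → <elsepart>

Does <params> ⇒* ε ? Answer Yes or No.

Nullable nonterminals: <elsepart>, <program>.
No production of <params> has an RHS whose symbols are all nullable, so <params> is not nullable.

No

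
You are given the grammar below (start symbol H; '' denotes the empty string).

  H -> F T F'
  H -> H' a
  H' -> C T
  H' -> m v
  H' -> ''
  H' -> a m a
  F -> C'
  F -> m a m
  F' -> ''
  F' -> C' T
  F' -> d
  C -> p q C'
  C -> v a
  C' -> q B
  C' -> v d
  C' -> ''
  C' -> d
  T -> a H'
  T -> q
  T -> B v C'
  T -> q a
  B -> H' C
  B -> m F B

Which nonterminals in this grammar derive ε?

{ C', F, F', H' }

Directly nullable (have an ''-production): H', F', C'.
F -> C' with every symbol nullable, so F is nullable.
No other nonterminal has a production whose RHS symbols are all nullable.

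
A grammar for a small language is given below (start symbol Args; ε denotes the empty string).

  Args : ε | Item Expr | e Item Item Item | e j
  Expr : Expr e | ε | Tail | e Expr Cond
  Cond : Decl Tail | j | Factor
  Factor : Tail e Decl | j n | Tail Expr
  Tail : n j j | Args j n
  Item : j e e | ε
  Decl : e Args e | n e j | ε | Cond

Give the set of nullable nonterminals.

Directly nullable (have an ε-production): Args, Expr, Item, Decl.
No other nonterminal has a production whose RHS symbols are all nullable.

{ Args, Decl, Expr, Item }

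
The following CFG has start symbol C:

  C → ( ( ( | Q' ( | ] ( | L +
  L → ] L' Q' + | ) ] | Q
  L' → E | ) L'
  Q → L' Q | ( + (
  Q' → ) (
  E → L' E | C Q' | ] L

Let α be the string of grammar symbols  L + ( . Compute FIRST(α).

Add FIRST(L) = { (, ), ] }; L is not nullable, stop.

{ (, ), ] }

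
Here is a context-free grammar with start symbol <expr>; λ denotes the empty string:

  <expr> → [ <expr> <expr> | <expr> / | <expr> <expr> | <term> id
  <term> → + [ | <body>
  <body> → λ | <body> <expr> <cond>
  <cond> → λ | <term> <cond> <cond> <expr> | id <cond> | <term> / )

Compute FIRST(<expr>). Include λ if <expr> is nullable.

<expr> → [ <expr> <expr> contributes {[}.
From <expr> → <expr> /: add FIRST(<expr>) = { +, [, id }.
From <expr> → <expr> <expr>: add FIRST(<expr>) = { +, [, id }.
From <expr> → <term> id: <term> nullable, take FIRST(<term>) ∪ {id} = { +, [, id }.
Union: FIRST(<expr>) = { +, [, id }.

{ +, [, id }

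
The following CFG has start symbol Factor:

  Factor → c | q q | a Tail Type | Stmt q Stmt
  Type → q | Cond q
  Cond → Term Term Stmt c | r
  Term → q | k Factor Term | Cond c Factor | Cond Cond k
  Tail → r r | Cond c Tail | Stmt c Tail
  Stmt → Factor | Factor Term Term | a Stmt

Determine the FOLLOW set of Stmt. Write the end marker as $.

{ $, a, c, k, q, r }

In Factor → Stmt q Stmt: add FIRST(q Stmt) = { q }.
In Factor → Stmt q Stmt: Stmt is at the end, add FOLLOW(Factor) = { $, a, c, k, q, r }.
In Cond → Term Term Stmt c: add FIRST(c) = { c }.
In Tail → Stmt c Tail: add FIRST(c Tail) = { c }.
In Stmt → a Stmt: Stmt is at the end, add FOLLOW(Stmt) = { $, a, c, k, q, r }.
Union: FOLLOW(Stmt) = { $, a, c, k, q, r }.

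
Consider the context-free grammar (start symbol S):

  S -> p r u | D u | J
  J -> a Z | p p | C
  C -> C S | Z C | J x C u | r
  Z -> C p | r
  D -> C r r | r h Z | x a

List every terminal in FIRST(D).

{ a, p, r, x }

From D -> C r r: add FIRST(C) = { a, p, r }.
D -> r h Z contributes {r}.
D -> x a contributes {x}.
Union: FIRST(D) = { a, p, r, x }.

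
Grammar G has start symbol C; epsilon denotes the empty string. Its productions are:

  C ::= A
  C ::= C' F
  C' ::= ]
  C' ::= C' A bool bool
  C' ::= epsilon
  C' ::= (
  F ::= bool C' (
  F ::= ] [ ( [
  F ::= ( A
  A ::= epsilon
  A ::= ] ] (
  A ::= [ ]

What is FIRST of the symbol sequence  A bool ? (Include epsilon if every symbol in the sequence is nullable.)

{ [, ], bool }

Add FIRST(A)\{epsilon} = { [, ] }; A is nullable, continue.
bool is a terminal; add {bool} and stop.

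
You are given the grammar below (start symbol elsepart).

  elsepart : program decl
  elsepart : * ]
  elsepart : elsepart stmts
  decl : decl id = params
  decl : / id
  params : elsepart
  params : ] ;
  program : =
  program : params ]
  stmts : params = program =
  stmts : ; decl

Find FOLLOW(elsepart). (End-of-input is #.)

elsepart is the start symbol, so # ∈ FOLLOW(elsepart).
In elsepart : elsepart stmts: add FIRST(stmts) = { *, ;, =, ] }.
In params : elsepart: elsepart is at the end, add FOLLOW(params) = { #, *, ;, =, ], id }.
Union: FOLLOW(elsepart) = { #, *, ;, =, ], id }.

{ #, *, ;, =, ], id }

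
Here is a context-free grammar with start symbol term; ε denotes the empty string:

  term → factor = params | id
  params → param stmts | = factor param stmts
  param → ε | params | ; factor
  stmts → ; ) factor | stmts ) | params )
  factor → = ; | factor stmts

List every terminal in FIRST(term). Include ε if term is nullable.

From term → factor = params: add FIRST(factor) = { = }.
term → id contributes {id}.
Union: FIRST(term) = { =, id }.

{ =, id }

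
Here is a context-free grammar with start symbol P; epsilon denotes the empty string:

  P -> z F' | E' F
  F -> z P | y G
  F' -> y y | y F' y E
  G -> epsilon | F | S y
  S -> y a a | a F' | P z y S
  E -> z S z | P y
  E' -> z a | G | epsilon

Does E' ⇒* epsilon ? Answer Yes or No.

Yes

E' has an epsilon-production, so E' ⇒ epsilon.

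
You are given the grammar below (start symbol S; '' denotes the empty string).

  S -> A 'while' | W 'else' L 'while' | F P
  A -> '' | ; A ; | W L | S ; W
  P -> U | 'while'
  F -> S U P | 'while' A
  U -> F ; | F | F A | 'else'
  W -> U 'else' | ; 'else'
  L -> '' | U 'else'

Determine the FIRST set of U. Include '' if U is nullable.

From U -> F ;: add FIRST(F) = { 'else', 'while', ; }.
From U -> F: add FIRST(F) = { 'else', 'while', ; }.
From U -> F A: add FIRST(F) = { 'else', 'while', ; }.
U -> 'else' contributes {'else'}.
Union: FIRST(U) = { 'else', 'while', ; }.

{ 'else', 'while', ; }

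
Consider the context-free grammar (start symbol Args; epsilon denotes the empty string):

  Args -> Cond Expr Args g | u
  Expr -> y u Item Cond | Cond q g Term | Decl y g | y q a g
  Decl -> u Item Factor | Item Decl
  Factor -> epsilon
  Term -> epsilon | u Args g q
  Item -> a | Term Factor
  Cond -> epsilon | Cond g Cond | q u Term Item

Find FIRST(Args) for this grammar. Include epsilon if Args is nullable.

From Args -> Cond Expr Args g: Cond nullable, take FIRST(Cond) ∪ FIRST(Expr) = { a, g, q, u, y }.
Args -> u contributes {u}.
Union: FIRST(Args) = { a, g, q, u, y }.

{ a, g, q, u, y }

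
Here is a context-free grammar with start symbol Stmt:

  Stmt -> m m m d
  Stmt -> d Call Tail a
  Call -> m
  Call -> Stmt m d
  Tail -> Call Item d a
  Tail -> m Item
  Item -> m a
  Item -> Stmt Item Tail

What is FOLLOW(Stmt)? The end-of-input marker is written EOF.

Stmt is the start symbol, so EOF ∈ FOLLOW(Stmt).
In Call -> Stmt m d: add FIRST(m d) = { m }.
In Item -> Stmt Item Tail: add FIRST(Item Tail) = { d, m }.
Union: FOLLOW(Stmt) = { EOF, d, m }.

{ EOF, d, m }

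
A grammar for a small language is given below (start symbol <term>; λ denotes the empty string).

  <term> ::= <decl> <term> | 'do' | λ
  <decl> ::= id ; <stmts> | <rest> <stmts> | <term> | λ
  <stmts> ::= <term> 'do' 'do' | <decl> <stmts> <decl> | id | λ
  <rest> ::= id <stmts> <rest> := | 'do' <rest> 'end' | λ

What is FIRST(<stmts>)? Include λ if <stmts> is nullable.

{ 'do', id, λ }

From <stmts> ::= <term> 'do' 'do': <term> nullable, take FIRST(<term>) ∪ {'do'} = { 'do', id }.
From <stmts> ::= <decl> <stmts> <decl>: <decl>, <stmts>, <decl> nullable, take FIRST(<decl>) ∪ FIRST(<stmts>) ∪ FIRST(<decl>) = { 'do', id }; also λ since the whole RHS is nullable.
<stmts> ::= id contributes {id}.
<stmts> ::= λ contributes λ.
Union: FIRST(<stmts>) = { 'do', id, λ }.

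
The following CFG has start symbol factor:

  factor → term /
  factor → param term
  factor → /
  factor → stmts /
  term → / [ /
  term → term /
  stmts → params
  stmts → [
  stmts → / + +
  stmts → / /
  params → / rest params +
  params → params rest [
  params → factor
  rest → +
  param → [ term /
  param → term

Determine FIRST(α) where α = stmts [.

Add FIRST(stmts) = { /, [ }; stmts is not nullable, stop.

{ /, [ }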